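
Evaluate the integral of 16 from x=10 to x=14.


The integral of a constant k over [a, b] equals k * (b - a).
integral from 10 to 14 of 16 dx
= 16 * (14 - 10)
= 16 * 4
= 64

64


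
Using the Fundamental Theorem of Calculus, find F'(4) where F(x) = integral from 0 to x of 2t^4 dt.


By the Fundamental Theorem of Calculus (Part 1):
If F(x) = integral from 0 to x of f(t) dt, then F'(x) = f(x)
Here f(t) = 2t^4
So F'(x) = 2x^4
Evaluate at x = 4:
F'(4) = 2 * 4^4
= 2 * 256
= 512

512


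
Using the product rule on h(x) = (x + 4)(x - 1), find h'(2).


Let u(x) = x + 4 and v(x) = x - 1
u'(x) = 1
v'(x) = 1
Product rule: h'(x) = u'(x)*v(x) + u(x)*v'(x)
= 1 * (x - 1) + (x + 4) * 1
At x = 2:
u(2) = 1 * 2 + 4 = 6
v(2) = 1 * 2 - 1 = 1
h'(2) = 1 * 1 + 6 * 1
= 1 + 6
= 7

7


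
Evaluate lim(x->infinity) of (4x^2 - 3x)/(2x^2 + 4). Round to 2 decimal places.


For limits at infinity with equal-degree polynomials,
we compare leading coefficients.
Numerator leading term: 4x^2
Denominator leading term: 2x^2
Divide both by x^2:
lim = (4 - 3/x) / (2 + 4/x^2)
As x -> infinity, the 1/x and 1/x^2 terms vanish:
= 4/2 = 2 = 2.00

2.00


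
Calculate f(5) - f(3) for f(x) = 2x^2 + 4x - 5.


Net change = f(b) - f(a)
f(x) = 2x^2 + 4x - 5
Compute f(5):
f(5) = 2 * 5^2 + 4 * 5 - 5
= 50 + 20 - 5
= 65
Compute f(3):
f(3) = 2 * 3^2 + 4 * 3 - 5
= 18 + 12 - 5
= 25
Net change = 65 - 25 = 40

40


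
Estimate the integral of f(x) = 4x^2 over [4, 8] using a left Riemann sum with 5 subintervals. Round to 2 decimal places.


Left Riemann sum uses left endpoints of each subinterval.
Interval: [4, 8], n = 5
dx = (8 - 4) / 5 = 4/5
Left endpoints: [4, 24/5, 28/5, 32/5, 36/5]
f values: [64, 2304/25, 3136/25, 4096/25, 5184/25]
Sum = dx * (sum of f values)
= 4/5 * 3264/5
= 13056/25 = 522.24

522.24


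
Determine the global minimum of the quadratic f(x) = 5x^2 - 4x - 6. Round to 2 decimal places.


For a quadratic f(x) = ax^2 + bx + c with a > 0, the minimum is at the vertex.
Vertex x-coordinate: x = -b/(2a)
x = -(-4) / (2 * 5)
x = 4/10 = 2/5
Substitute back to find the minimum value:
f(2/5) = 5 * (2/5)^2 - 4 * (2/5) - 6
= 4/5 - 8/5 - 6
= -34/5 = -6.80

-6.80


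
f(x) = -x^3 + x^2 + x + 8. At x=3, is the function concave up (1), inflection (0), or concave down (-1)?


Concavity is determined by the sign of f''(x).
f(x) = -x^3 + x^2 + x + 8
f'(x) = -3x^2 + 2x + 1
f''(x) = -6x + 2
f''(3) = -6 * 3 + 2
= -18 + 2
= -16
Since f''(3) < 0, the function is concave down (-1)

-1


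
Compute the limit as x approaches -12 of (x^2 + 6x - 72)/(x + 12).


Direct substitution gives 0/0, so we factor the numerator.
Factor: (x^2 + 6x - 72) = (x + 12)(x - 6)
Cancel the common factor (x + 12):
(x^2 + 6x - 72)/(x + 12) = (x - 6)
Now substitute x = -12:
= (-12) - (6) = -18

-18


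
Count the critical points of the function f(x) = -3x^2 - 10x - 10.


Find where f'(x) = 0:
f'(x) = -6x - 10
Set f'(x) = 0:
-6x - 10 = 0
x = 10 / (-6) = -5/3
This is a linear equation in x, so there is exactly one solution.
Number of critical points: 1

1


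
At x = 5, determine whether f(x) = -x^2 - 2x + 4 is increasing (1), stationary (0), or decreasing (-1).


Compute f'(x) to determine behavior:
f'(x) = -2x - 2
f'(5) = -2 * 5 - 2
= -10 - 2
= -12
Since f'(5) < 0, the function is decreasing (-1)

-1


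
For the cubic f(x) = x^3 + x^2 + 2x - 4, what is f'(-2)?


Differentiate f(x) = x^3 + x^2 + 2x - 4 term by term:
f'(x) = 3x^2 + 2x + 2
Substitute x = -2:
f'(-2) = 3 * (-2)^2 + 2 * (-2) + 2
= 12 - 4 + 2
= 10

10


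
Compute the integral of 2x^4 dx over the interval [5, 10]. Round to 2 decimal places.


Find the antiderivative of 2x^4:
F(x) = 2/5 * x^5
Apply the Fundamental Theorem of Calculus:
F(10) - F(5)
= 2/5 * 10^5 - 2/5 * 5^5
= 2/5 * (100000 - 3125)
= 2/5 * 96875
= 38750 = 38750.00

38750.00


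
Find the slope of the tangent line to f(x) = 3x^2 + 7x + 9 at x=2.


The slope of the tangent line equals f'(x) at the point.
f(x) = 3x^2 + 7x + 9
f'(x) = 6x + 7
At x = 2:
f'(2) = 6 * 2 + 7
= 12 + 7
= 19

19


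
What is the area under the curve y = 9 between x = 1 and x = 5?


The area under a constant function y = 9 is a rectangle.
Width = 5 - 1 = 4
Height = 9
Area = width * height
= 4 * 9
= 36

36


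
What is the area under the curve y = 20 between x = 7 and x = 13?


The area under a constant function y = 20 is a rectangle.
Width = 13 - 7 = 6
Height = 20
Area = width * height
= 6 * 20
= 120

120


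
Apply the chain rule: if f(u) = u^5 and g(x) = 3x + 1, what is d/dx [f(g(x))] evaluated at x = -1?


Using the chain rule: (f(g(x)))' = f'(g(x)) * g'(x)
First, find g(-1):
g(-1) = 3 * (-1) + 1 = -2
Next, f'(u) = 5u^4
And g'(x) = 3
So f'(g(-1)) * g'(-1)
= 5 * (-2)^4 * 3
= 5 * 16 * 3
= 240

240


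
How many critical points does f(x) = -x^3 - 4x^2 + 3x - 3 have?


Find where f'(x) = 0:
f(x) = -x^3 - 4x^2 + 3x - 3
f'(x) = -3x^2 - 8x + 3
This is a quadratic in x. Use the discriminant to count real roots.
Discriminant = (-8)^2 - 4 * (-3) * 3
= 64 - (-36)
= 100
Since discriminant > 0, f'(x) = 0 has 2 real solutions.
Number of critical points: 2

2


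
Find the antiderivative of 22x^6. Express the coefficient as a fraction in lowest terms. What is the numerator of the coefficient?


Apply the power rule for integration:
integral of ax^n dx = a/(n+1) * x^(n+1) + C
integral of 22x^6 dx
= 22/7 * x^7 + C
The coefficient in lowest terms is 22/7, and its numerator is 22

22


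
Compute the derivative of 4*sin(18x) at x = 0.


Apply the chain rule to differentiate 4*sin(18x):
d/dx [4*sin(18x)]
= 4 * cos(18x) * d/dx(18x)
= 4 * 18 * cos(18x)
= 72 * cos(18x)
Evaluate at x = 0:
= 72 * cos(0)
= 72 * 1
= 72

72


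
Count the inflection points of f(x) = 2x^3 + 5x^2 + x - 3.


Inflection points occur where f''(x) = 0 and concavity changes.
f(x) = 2x^3 + 5x^2 + x - 3
f'(x) = 6x^2 + 10x + 1
f''(x) = 12x + 10
Set f''(x) = 0:
12x + 10 = 0
x = -10 / 12 = -5/6
Since f''(x) is linear (degree 1), it changes sign at this point.
Therefore there is exactly 1 inflection point.

1


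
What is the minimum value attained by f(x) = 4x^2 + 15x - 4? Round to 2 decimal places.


For a quadratic f(x) = ax^2 + bx + c with a > 0, the minimum is at the vertex.
Vertex x-coordinate: x = -b/(2a)
x = -(15) / (2 * 4)
x = -15/8
Substitute back to find the minimum value:
f(-15/8) = 4 * (-15/8)^2 + 15 * (-15/8) - 4
= 225/16 - 225/8 - 4
= -289/16 ≈ -18.06

-18.06


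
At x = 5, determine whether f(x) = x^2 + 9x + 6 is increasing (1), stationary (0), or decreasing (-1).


Compute f'(x) to determine behavior:
f'(x) = 2x + 9
f'(5) = 2 * 5 + 9
= 10 + 9
= 19
Since f'(5) > 0, the function is increasing (1)

1


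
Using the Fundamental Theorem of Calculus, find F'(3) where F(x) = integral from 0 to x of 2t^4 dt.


By the Fundamental Theorem of Calculus (Part 1):
If F(x) = integral from 0 to x of f(t) dt, then F'(x) = f(x)
Here f(t) = 2t^4
So F'(x) = 2x^4
Evaluate at x = 3:
F'(3) = 2 * 3^4
= 2 * 81
= 162

162


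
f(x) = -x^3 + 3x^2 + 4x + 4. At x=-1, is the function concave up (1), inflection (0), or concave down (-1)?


Concavity is determined by the sign of f''(x).
f(x) = -x^3 + 3x^2 + 4x + 4
f'(x) = -3x^2 + 6x + 4
f''(x) = -6x + 6
f''(-1) = -6 * (-1) + 6
= 6 + 6
= 12
Since f''(-1) > 0, the function is concave up (1)

1


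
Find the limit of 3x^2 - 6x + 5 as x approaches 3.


Since polynomials are continuous, we use direct substitution.
lim(x->3) of 3x^2 - 6x + 5
= 3 * 3^2 - 6 * 3 + 5
= 27 - 18 + 5
= 14

14


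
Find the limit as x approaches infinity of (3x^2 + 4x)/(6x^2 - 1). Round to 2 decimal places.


For limits at infinity with equal-degree polynomials,
we compare leading coefficients.
Numerator leading term: 3x^2
Denominator leading term: 6x^2
Divide both by x^2:
lim = (3 + 4/x) / (6 - 1/x^2)
As x -> infinity, the 1/x and 1/x^2 terms vanish:
= 3/6 = 1/2 = 0.50

0.50


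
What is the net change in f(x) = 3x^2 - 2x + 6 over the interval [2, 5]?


Net change = f(b) - f(a)
f(x) = 3x^2 - 2x + 6
Compute f(5):
f(5) = 3 * 5^2 - 2 * 5 + 6
= 75 - 10 + 6
= 71
Compute f(2):
f(2) = 3 * 2^2 - 2 * 2 + 6
= 12 - 4 + 6
= 14
Net change = 71 - 14 = 57

57


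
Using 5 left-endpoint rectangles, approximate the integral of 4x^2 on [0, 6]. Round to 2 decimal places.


Left Riemann sum uses left endpoints of each subinterval.
Interval: [0, 6], n = 5
dx = (6 - 0) / 5 = 6/5
Left endpoints: [0, 6/5, 12/5, 18/5, 24/5]
f values: [0, 144/25, 576/25, 1296/25, 2304/25]
Sum = dx * (sum of f values)
= 6/5 * 864/5
= 5184/25 = 207.36

207.36


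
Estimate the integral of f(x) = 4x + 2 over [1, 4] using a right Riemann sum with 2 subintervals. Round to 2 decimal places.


Right Riemann sum uses right endpoints of each subinterval.
Interval: [1, 4], n = 2
dx = (4 - 1) / 2 = 3/2
Right endpoints: [5/2, 4]
f values: [12, 18]
Sum = dx * (sum of f values)
= 3/2 * 30
= 45 = 45.00

45.00


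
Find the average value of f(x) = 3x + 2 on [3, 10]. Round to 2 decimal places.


Average value = 1/(b-a) * integral from a to b of f(x) dx
First compute the integral of 3x + 2:
F(x) = (3/2)x^2 + 2x
F(10) = 3/2 * 100 + 2 * 10 = 170
F(3) = 3/2 * 9 + 2 * 3 = 39/2
Integral = 170 - 39/2 = 301/2
Average = (301/2) / (10 - 3) = (301/2) / 7
= 43/2 = 21.50

21.50


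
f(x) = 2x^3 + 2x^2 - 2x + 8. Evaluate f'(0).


Differentiate f(x) = 2x^3 + 2x^2 - 2x + 8 term by term:
f'(x) = 6x^2 + 4x - 2
Substitute x = 0:
f'(0) = 6 * 0^2 + 4 * 0 - 2
= 0 + 0 - 2
= -2

-2


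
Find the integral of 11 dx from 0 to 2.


The integral of a constant k over [a, b] equals k * (b - a).
integral from 0 to 2 of 11 dx
= 11 * (2 - 0)
= 11 * 2
= 22

22


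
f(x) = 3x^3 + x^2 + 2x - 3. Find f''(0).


First derivative:
f'(x) = 9x^2 + 2x + 2
Second derivative:
f''(x) = 18x + 2
Substitute x = 0:
f''(0) = 18 * 0 + 2
= 0 + 2
= 2

2


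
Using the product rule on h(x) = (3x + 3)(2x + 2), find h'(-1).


Let u(x) = 3x + 3 and v(x) = 2x + 2
u'(x) = 3
v'(x) = 2
Product rule: h'(x) = u'(x)*v(x) + u(x)*v'(x)
= 3 * (2x + 2) + (3x + 3) * 2
At x = -1:
u(-1) = 3 * (-1) + 3 = 0
v(-1) = 2 * (-1) + 2 = 0
h'(-1) = 3 * 0 + 0 * 2
= 0 + 0
= 0

0


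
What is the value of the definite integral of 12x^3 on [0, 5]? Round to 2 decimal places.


Find the antiderivative of 12x^3:
F(x) = 12/4 * x^4
Apply the Fundamental Theorem of Calculus:
F(5) - F(0)
= 12/4 * 5^4 - 12/4 * 0^4
= 12/4 * (625 - 0)
= 12/4 * 625
= 1875 = 1875.00

1875.00


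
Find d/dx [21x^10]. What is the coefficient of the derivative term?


We apply the power rule: d/dx [ax^n] = a*n * x^(n-1)
d/dx [21x^10]
= 21 * 10 * x^(10-1)
= 210x^9
The coefficient is 210

210


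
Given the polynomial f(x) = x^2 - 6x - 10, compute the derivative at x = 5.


Differentiate term by term using power and sum rules:
f(x) = x^2 - 6x - 10
f'(x) = 2x - 6
Substitute x = 5:
f'(5) = 2 * 5 - 6
= 10 - 6
= 4

4


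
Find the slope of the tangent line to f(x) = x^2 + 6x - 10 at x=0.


The slope of the tangent line equals f'(x) at the point.
f(x) = x^2 + 6x - 10
f'(x) = 2x + 6
At x = 0:
f'(0) = 2 * 0 + 6
= 0 + 6
= 6

6


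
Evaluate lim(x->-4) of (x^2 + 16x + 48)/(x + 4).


Direct substitution gives 0/0, so we factor the numerator.
Factor: (x^2 + 16x + 48) = (x + 4)(x + 12)
Cancel the common factor (x + 4):
(x^2 + 16x + 48)/(x + 4) = (x + 12)
Now substitute x = -4:
= (-4) - (-12) = 8

8


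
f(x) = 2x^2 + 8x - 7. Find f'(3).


Differentiate term by term using power and sum rules:
f(x) = 2x^2 + 8x - 7
f'(x) = 4x + 8
Substitute x = 3:
f'(3) = 4 * 3 + 8
= 12 + 8
= 20

20


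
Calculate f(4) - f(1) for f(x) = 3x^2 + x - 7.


Net change = f(b) - f(a)
f(x) = 3x^2 + x - 7
Compute f(4):
f(4) = 3 * 4^2 + 1 * 4 - 7
= 48 + 4 - 7
= 45
Compute f(1):
f(1) = 3 * 1^2 + 1 * 1 - 7
= 3 + 1 - 7
= -3
Net change = 45 - (-3) = 48

48


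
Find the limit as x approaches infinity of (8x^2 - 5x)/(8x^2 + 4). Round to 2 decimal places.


For limits at infinity with equal-degree polynomials,
we compare leading coefficients.
Numerator leading term: 8x^2
Denominator leading term: 8x^2
Divide both by x^2:
lim = (8 - 5/x) / (8 + 4/x^2)
As x -> infinity, the 1/x and 1/x^2 terms vanish:
= 8/8 = 1 = 1.00

1.00


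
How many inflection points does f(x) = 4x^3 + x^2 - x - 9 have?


Inflection points occur where f''(x) = 0 and concavity changes.
f(x) = 4x^3 + x^2 - x - 9
f'(x) = 12x^2 + 2x - 1
f''(x) = 24x + 2
Set f''(x) = 0:
24x + 2 = 0
x = -2 / 24 = -1/12
Since f''(x) is linear (degree 1), it changes sign at this point.
Therefore there is exactly 1 inflection point.

1


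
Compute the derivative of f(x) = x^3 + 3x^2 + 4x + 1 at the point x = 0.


Differentiate f(x) = x^3 + 3x^2 + 4x + 1 term by term:
f'(x) = 3x^2 + 6x + 4
Substitute x = 0:
f'(0) = 3 * 0^2 + 6 * 0 + 4
= 0 + 0 + 4
= 4

4


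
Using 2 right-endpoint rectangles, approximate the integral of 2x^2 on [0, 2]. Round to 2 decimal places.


Right Riemann sum uses right endpoints of each subinterval.
Interval: [0, 2], n = 2
dx = (2 - 0) / 2 = 1
Right endpoints: [1, 2]
f values: [2, 8]
Sum = dx * (sum of f values)
= 1 * 10
= 10 = 10.00

10.00


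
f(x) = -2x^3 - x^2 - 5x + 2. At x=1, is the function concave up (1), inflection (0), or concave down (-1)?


Concavity is determined by the sign of f''(x).
f(x) = -2x^3 - x^2 - 5x + 2
f'(x) = -6x^2 - 2x - 5
f''(x) = -12x - 2
f''(1) = -12 * 1 - 2
= -12 - 2
= -14
Since f''(1) < 0, the function is concave down (-1)

-1


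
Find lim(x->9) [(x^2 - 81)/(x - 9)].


Direct substitution gives 0/0, so we factor the numerator.
Factor: (x^2 - 81) = (x - 9)(x + 9)
Cancel the common factor (x - 9):
(x^2 - 81)/(x - 9) = (x + 9)
Now substitute x = 9:
= (9) - (-9) = 18

18


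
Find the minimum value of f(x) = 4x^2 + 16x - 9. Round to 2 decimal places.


For a quadratic f(x) = ax^2 + bx + c with a > 0, the minimum is at the vertex.
Vertex x-coordinate: x = -b/(2a)
x = -(16) / (2 * 4)
x = -16/8 = -2
Substitute back to find the minimum value:
f(-2) = 4 * (-2)^2 + 16 * (-2) - 9
= 16 - 32 - 9
= -25 = -25.00

-25.00


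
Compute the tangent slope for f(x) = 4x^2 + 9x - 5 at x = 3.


The slope of the tangent line equals f'(x) at the point.
f(x) = 4x^2 + 9x - 5
f'(x) = 8x + 9
At x = 3:
f'(3) = 8 * 3 + 9
= 24 + 9
= 33

33


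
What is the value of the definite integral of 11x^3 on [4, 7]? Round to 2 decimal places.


Find the antiderivative of 11x^3:
F(x) = 11/4 * x^4
Apply the Fundamental Theorem of Calculus:
F(7) - F(4)
= 11/4 * 7^4 - 11/4 * 4^4
= 11/4 * (2401 - 256)
= 11/4 * 2145
= 23595/4 = 5898.75

5898.75


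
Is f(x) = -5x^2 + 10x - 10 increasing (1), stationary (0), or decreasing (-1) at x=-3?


Compute f'(x) to determine behavior:
f'(x) = -10x + 10
f'(-3) = -10 * (-3) + 10
= 30 + 10
= 40
Since f'(-3) > 0, the function is increasing (1)

1


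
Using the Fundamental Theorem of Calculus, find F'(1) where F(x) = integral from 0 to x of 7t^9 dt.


By the Fundamental Theorem of Calculus (Part 1):
If F(x) = integral from 0 to x of f(t) dt, then F'(x) = f(x)
Here f(t) = 7t^9
So F'(x) = 7x^9
Evaluate at x = 1:
F'(1) = 7 * 1^9
= 7 * 1
= 7

7


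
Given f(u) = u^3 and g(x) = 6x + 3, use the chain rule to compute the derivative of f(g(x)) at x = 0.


Using the chain rule: (f(g(x)))' = f'(g(x)) * g'(x)
First, find g(0):
g(0) = 6 * 0 + 3 = 3
Next, f'(u) = 3u^2
And g'(x) = 6
So f'(g(0)) * g'(0)
= 3 * 3^2 * 6
= 3 * 9 * 6
= 162

162


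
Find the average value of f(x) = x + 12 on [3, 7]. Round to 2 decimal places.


Average value = 1/(b-a) * integral from a to b of f(x) dx
First compute the integral of x + 12:
F(x) = (1/2)x^2 + 12x
F(7) = 1/2 * 49 + 12 * 7 = 217/2
F(3) = 1/2 * 9 + 12 * 3 = 81/2
Integral = 217/2 - 81/2 = 68
Average = 68 / (7 - 3) = 68 / 4
= 17 = 17.00

17.00


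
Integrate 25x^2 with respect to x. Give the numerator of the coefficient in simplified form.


Apply the power rule for integration:
integral of ax^n dx = a/(n+1) * x^(n+1) + C
integral of 25x^2 dx
= 25/3 * x^3 + C
The coefficient in lowest terms is 25/3, and its numerator is 25

25


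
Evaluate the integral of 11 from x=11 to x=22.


The integral of a constant k over [a, b] equals k * (b - a).
integral from 11 to 22 of 11 dx
= 11 * (22 - 11)
= 11 * 11
= 121

121


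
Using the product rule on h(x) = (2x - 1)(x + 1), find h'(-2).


Let u(x) = 2x - 1 and v(x) = x + 1
u'(x) = 2
v'(x) = 1
Product rule: h'(x) = u'(x)*v(x) + u(x)*v'(x)
= 2 * (x + 1) + (2x - 1) * 1
At x = -2:
u(-2) = 2 * (-2) - 1 = -5
v(-2) = 1 * (-2) + 1 = -1
h'(-2) = 2 * (-1) + (-5) * 1
= -2 - 5
= -7

-7


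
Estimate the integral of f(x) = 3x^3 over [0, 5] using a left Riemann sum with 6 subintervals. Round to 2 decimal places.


Left Riemann sum uses left endpoints of each subinterval.
Interval: [0, 5], n = 6
dx = (5 - 0) / 6 = 5/6
Left endpoints: [0, 5/6, 5/3, 5/2, 10/3, 25/6]
f values: [0, 125/72, 125/9, 375/8, 1000/9, 15625/72]
Sum = dx * (sum of f values)
= 5/6 * 3125/8
= 15625/48 ≈ 325.52

325.52


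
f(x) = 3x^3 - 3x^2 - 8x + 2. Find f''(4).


First derivative:
f'(x) = 9x^2 - 6x - 8
Second derivative:
f''(x) = 18x - 6
Substitute x = 4:
f''(4) = 18 * 4 - 6
= 72 - 6
= 66

66


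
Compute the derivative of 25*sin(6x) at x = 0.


Apply the chain rule to differentiate 25*sin(6x):
d/dx [25*sin(6x)]
= 25 * cos(6x) * d/dx(6x)
= 25 * 6 * cos(6x)
= 150 * cos(6x)
Evaluate at x = 0:
= 150 * cos(0)
= 150 * 1
= 150

150


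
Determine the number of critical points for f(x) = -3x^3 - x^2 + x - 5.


Find where f'(x) = 0:
f(x) = -3x^3 - x^2 + x - 5
f'(x) = -9x^2 - 2x + 1
This is a quadratic in x. Use the discriminant to count real roots.
Discriminant = (-2)^2 - 4 * (-9) * 1
= 4 - (-36)
= 40
Since discriminant > 0, f'(x) = 0 has 2 real solutions.
Number of critical points: 2

2


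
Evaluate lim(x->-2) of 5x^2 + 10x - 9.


Since polynomials are continuous, we use direct substitution.
lim(x->-2) of 5x^2 + 10x - 9
= 5 * (-2)^2 + 10 * (-2) - 9
= 20 - 20 - 9
= -9

-9


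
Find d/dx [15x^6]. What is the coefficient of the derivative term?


We apply the power rule: d/dx [ax^n] = a*n * x^(n-1)
d/dx [15x^6]
= 15 * 6 * x^(6-1)
= 90x^5
The coefficient is 90

90


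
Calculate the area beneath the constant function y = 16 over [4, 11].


The area under a constant function y = 16 is a rectangle.
Width = 11 - 4 = 7
Height = 16
Area = width * height
= 7 * 16
= 112

112


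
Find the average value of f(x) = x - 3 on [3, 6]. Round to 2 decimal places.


Average value = 1/(b-a) * integral from a to b of f(x) dx
First compute the integral of x - 3:
F(x) = (1/2)x^2 - 3x
F(6) = 1/2 * 36 - 3 * 6 = 0
F(3) = 1/2 * 9 - 3 * 3 = -9/2
Integral = 0 - (-9/2) = 9/2
Average = (9/2) / (6 - 3) = (9/2) / 3
= 3/2 = 1.50

1.50


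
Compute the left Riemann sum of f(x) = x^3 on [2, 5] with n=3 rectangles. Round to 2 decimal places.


Left Riemann sum uses left endpoints of each subinterval.
Interval: [2, 5], n = 3
dx = (5 - 2) / 3 = 1
Left endpoints: [2, 3, 4]
f values: [8, 27, 64]
Sum = dx * (sum of f values)
= 1 * 99
= 99 = 99.00

99.00


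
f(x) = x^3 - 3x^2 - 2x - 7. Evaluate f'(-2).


Differentiate f(x) = x^3 - 3x^2 - 2x - 7 term by term:
f'(x) = 3x^2 - 6x - 2
Substitute x = -2:
f'(-2) = 3 * (-2)^2 - 6 * (-2) - 2
= 12 + 12 - 2
= 22

22


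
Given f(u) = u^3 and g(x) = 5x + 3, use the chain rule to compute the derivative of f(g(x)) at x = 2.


Using the chain rule: (f(g(x)))' = f'(g(x)) * g'(x)
First, find g(2):
g(2) = 5 * 2 + 3 = 13
Next, f'(u) = 3u^2
And g'(x) = 5
So f'(g(2)) * g'(2)
= 3 * 13^2 * 5
= 3 * 169 * 5
= 2535

2535


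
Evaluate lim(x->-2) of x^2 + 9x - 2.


Since polynomials are continuous, we use direct substitution.
lim(x->-2) of x^2 + 9x - 2
= 1 * (-2)^2 + 9 * (-2) - 2
= 4 - 18 - 2
= -16

-16


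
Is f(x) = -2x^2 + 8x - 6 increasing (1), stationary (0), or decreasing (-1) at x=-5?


Compute f'(x) to determine behavior:
f'(x) = -4x + 8
f'(-5) = -4 * (-5) + 8
= 20 + 8
= 28
Since f'(-5) > 0, the function is increasing (1)

1


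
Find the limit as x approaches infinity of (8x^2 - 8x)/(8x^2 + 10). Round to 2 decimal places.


For limits at infinity with equal-degree polynomials,
we compare leading coefficients.
Numerator leading term: 8x^2
Denominator leading term: 8x^2
Divide both by x^2:
lim = (8 - 8/x) / (8 + 10/x^2)
As x -> infinity, the 1/x and 1/x^2 terms vanish:
= 8/8 = 1 = 1.00

1.00


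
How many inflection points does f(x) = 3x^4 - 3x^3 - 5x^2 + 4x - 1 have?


Inflection points occur where f''(x) = 0 and concavity changes.
f(x) = 3x^4 - 3x^3 - 5x^2 + 4x - 1
f'(x) = 12x^3 - 9x^2 - 10x + 4
f''(x) = 36x^2 - 18x - 10
This is a quadratic in x. Use the discriminant to count real roots.
Discriminant = (-18)^2 - 4 * 36 * (-10)
= 324 - (-1440)
= 1764
Since discriminant > 0, f''(x) = 0 has 2 distinct real solutions.
A quadratic with two distinct real roots changes sign at each root, so concavity changes at both.
Number of inflection points: 2

2


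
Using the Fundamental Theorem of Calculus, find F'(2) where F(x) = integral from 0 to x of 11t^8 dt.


By the Fundamental Theorem of Calculus (Part 1):
If F(x) = integral from 0 to x of f(t) dt, then F'(x) = f(x)
Here f(t) = 11t^8
So F'(x) = 11x^8
Evaluate at x = 2:
F'(2) = 11 * 2^8
= 11 * 256
= 2816

2816


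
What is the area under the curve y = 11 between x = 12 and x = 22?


The area under a constant function y = 11 is a rectangle.
Width = 22 - 12 = 10
Height = 11
Area = width * height
= 10 * 11
= 110

110


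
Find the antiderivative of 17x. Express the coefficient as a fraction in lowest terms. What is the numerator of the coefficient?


Apply the power rule for integration:
integral of ax^n dx = a/(n+1) * x^(n+1) + C
integral of 17x dx
= 17/2 * x^2 + C
The coefficient in lowest terms is 17/2, and its numerator is 17

17


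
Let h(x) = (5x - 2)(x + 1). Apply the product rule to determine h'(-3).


Let u(x) = 5x - 2 and v(x) = x + 1
u'(x) = 5
v'(x) = 1
Product rule: h'(x) = u'(x)*v(x) + u(x)*v'(x)
= 5 * (x + 1) + (5x - 2) * 1
At x = -3:
u(-3) = 5 * (-3) - 2 = -17
v(-3) = 1 * (-3) + 1 = -2
h'(-3) = 5 * (-2) + (-17) * 1
= -10 - 17
= -27

-27


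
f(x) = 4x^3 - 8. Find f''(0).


First derivative:
f'(x) = 12x^2
Second derivative:
f''(x) = 24x
Substitute x = 0:
f''(0) = 24 * 0 + 0
= 0 + 0
= 0

0


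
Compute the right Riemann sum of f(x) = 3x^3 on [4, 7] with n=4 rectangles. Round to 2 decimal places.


Right Riemann sum uses right endpoints of each subinterval.
Interval: [4, 7], n = 4
dx = (7 - 4) / 4 = 3/4
Right endpoints: [19/4, 11/2, 25/4, 7]
f values: [20577/64, 3993/8, 46875/64, 1029]
Sum = dx * (sum of f values)
= 3/4 * 41313/16
= 123939/64 ≈ 1936.55

1936.55


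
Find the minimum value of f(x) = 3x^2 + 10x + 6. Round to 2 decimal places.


For a quadratic f(x) = ax^2 + bx + c with a > 0, the minimum is at the vertex.
Vertex x-coordinate: x = -b/(2a)
x = -(10) / (2 * 3)
x = -10/6 = -5/3
Substitute back to find the minimum value:
f(-5/3) = 3 * (-5/3)^2 + 10 * (-5/3) + 6
= 25/3 - 50/3 + 6
= -7/3 ≈ -2.33

-2.33


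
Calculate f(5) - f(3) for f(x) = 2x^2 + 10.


Net change = f(b) - f(a)
f(x) = 2x^2 + 10
Compute f(5):
f(5) = 2 * 5^2 + 0 * 5 + 10
= 50 + 0 + 10
= 60
Compute f(3):
f(3) = 2 * 3^2 + 0 * 3 + 10
= 18 + 0 + 10
= 28
Net change = 60 - 28 = 32

32


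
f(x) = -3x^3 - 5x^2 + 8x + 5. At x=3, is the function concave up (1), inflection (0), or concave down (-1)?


Concavity is determined by the sign of f''(x).
f(x) = -3x^3 - 5x^2 + 8x + 5
f'(x) = -9x^2 - 10x + 8
f''(x) = -18x - 10
f''(3) = -18 * 3 - 10
= -54 - 10
= -64
Since f''(3) < 0, the function is concave down (-1)

-1


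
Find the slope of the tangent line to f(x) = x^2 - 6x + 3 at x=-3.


The slope of the tangent line equals f'(x) at the point.
f(x) = x^2 - 6x + 3
f'(x) = 2x - 6
At x = -3:
f'(-3) = 2 * (-3) - 6
= -6 - 6
= -12

-12


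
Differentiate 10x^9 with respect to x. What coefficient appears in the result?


We apply the power rule: d/dx [ax^n] = a*n * x^(n-1)
d/dx [10x^9]
= 10 * 9 * x^(9-1)
= 90x^8
The coefficient is 90

90


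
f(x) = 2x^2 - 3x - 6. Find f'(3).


Differentiate term by term using power and sum rules:
f(x) = 2x^2 - 3x - 6
f'(x) = 4x - 3
Substitute x = 3:
f'(3) = 4 * 3 - 3
= 12 - 3
= 9

9


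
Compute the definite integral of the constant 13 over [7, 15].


The integral of a constant k over [a, b] equals k * (b - a).
integral from 7 to 15 of 13 dx
= 13 * (15 - 7)
= 13 * 8
= 104

104


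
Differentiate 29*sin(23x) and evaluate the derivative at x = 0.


Apply the chain rule to differentiate 29*sin(23x):
d/dx [29*sin(23x)]
= 29 * cos(23x) * d/dx(23x)
= 29 * 23 * cos(23x)
= 667 * cos(23x)
Evaluate at x = 0:
= 667 * cos(0)
= 667 * 1
= 667

667


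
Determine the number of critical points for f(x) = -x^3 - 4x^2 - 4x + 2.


Find where f'(x) = 0:
f(x) = -x^3 - 4x^2 - 4x + 2
f'(x) = -3x^2 - 8x - 4
This is a quadratic in x. Use the discriminant to count real roots.
Discriminant = (-8)^2 - 4 * (-3) * (-4)
= 64 - 48
= 16
Since discriminant > 0, f'(x) = 0 has 2 real solutions.
Number of critical points: 2

2


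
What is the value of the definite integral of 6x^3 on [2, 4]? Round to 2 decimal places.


Find the antiderivative of 6x^3:
F(x) = 6/4 * x^4
Apply the Fundamental Theorem of Calculus:
F(4) - F(2)
= 6/4 * 4^4 - 6/4 * 2^4
= 6/4 * (256 - 16)
= 6/4 * 240
= 360 = 360.00

360.00


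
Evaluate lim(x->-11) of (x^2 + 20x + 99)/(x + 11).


Direct substitution gives 0/0, so we factor the numerator.
Factor: (x^2 + 20x + 99) = (x + 11)(x + 9)
Cancel the common factor (x + 11):
(x^2 + 20x + 99)/(x + 11) = (x + 9)
Now substitute x = -11:
= (-11) - (-9) = -2

-2


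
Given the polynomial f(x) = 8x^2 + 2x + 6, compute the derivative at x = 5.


Differentiate term by term using power and sum rules:
f(x) = 8x^2 + 2x + 6
f'(x) = 16x + 2
Substitute x = 5:
f'(5) = 16 * 5 + 2
= 80 + 2
= 82

82


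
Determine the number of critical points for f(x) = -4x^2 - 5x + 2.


Find where f'(x) = 0:
f'(x) = -8x - 5
Set f'(x) = 0:
-8x - 5 = 0
x = 5 / (-8) = -5/8
This is a linear equation in x, so there is exactly one solution.
Number of critical points: 1

1


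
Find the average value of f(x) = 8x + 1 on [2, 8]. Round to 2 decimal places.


Average value = 1/(b-a) * integral from a to b of f(x) dx
First compute the integral of 8x + 1:
F(x) = 4x^2 + x
F(8) = 4 * 64 + 1 * 8 = 264
F(2) = 4 * 4 + 1 * 2 = 18
Integral = 264 - 18 = 246
Average = 246 / (8 - 2) = 246 / 6
= 41 = 41.00

41.00


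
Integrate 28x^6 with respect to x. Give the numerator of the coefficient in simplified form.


Apply the power rule for integration:
integral of ax^n dx = a/(n+1) * x^(n+1) + C
integral of 28x^6 dx
= 28/7 * x^7 + C
= 4 * x^7 + C
The coefficient in lowest terms is 4 = 4/1, so its numerator is 4

4


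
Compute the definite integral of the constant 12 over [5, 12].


The integral of a constant k over [a, b] equals k * (b - a).
integral from 5 to 12 of 12 dx
= 12 * (12 - 5)
= 12 * 7
= 84

84


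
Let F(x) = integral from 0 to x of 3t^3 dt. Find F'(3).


By the Fundamental Theorem of Calculus (Part 1):
If F(x) = integral from 0 to x of f(t) dt, then F'(x) = f(x)
Here f(t) = 3t^3
So F'(x) = 3x^3
Evaluate at x = 3:
F'(3) = 3 * 3^3
= 3 * 27
= 81

81


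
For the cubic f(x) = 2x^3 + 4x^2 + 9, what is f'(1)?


Differentiate f(x) = 2x^3 + 4x^2 + 9 term by term:
f'(x) = 6x^2 + 8x
Substitute x = 1:
f'(1) = 6 * 1^2 + 8 * 1 + 0
= 6 + 8 + 0
= 14

14


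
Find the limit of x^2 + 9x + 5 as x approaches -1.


Since polynomials are continuous, we use direct substitution.
lim(x->-1) of x^2 + 9x + 5
= 1 * (-1)^2 + 9 * (-1) + 5
= 1 - 9 + 5
= -3

-3


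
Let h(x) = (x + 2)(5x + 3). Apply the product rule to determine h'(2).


Let u(x) = x + 2 and v(x) = 5x + 3
u'(x) = 1
v'(x) = 5
Product rule: h'(x) = u'(x)*v(x) + u(x)*v'(x)
= 1 * (5x + 3) + (x + 2) * 5
At x = 2:
u(2) = 1 * 2 + 2 = 4
v(2) = 5 * 2 + 3 = 13
h'(2) = 1 * 13 + 4 * 5
= 13 + 20
= 33

33


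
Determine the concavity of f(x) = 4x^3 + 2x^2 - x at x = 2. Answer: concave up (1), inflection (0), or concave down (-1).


Concavity is determined by the sign of f''(x).
f(x) = 4x^3 + 2x^2 - x
f'(x) = 12x^2 + 4x - 1
f''(x) = 24x + 4
f''(2) = 24 * 2 + 4
= 48 + 4
= 52
Since f''(2) > 0, the function is concave up (1)

1


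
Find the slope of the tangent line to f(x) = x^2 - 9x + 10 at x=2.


The slope of the tangent line equals f'(x) at the point.
f(x) = x^2 - 9x + 10
f'(x) = 2x - 9
At x = 2:
f'(2) = 2 * 2 - 9
= 4 - 9
= -5

-5


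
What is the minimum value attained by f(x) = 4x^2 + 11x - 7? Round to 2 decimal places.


For a quadratic f(x) = ax^2 + bx + c with a > 0, the minimum is at the vertex.
Vertex x-coordinate: x = -b/(2a)
x = -(11) / (2 * 4)
x = -11/8
Substitute back to find the minimum value:
f(-11/8) = 4 * (-11/8)^2 + 11 * (-11/8) - 7
= 121/16 - 121/8 - 7
= -233/16 ≈ -14.56

-14.56


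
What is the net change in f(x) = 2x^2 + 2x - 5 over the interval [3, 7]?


Net change = f(b) - f(a)
f(x) = 2x^2 + 2x - 5
Compute f(7):
f(7) = 2 * 7^2 + 2 * 7 - 5
= 98 + 14 - 5
= 107
Compute f(3):
f(3) = 2 * 3^2 + 2 * 3 - 5
= 18 + 6 - 5
= 19
Net change = 107 - 19 = 88

88


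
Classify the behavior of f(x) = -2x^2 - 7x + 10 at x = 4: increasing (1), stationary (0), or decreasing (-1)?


Compute f'(x) to determine behavior:
f'(x) = -4x - 7
f'(4) = -4 * 4 - 7
= -16 - 7
= -23
Since f'(4) < 0, the function is decreasing (-1)

-1


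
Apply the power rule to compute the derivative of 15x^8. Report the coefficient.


We apply the power rule: d/dx [ax^n] = a*n * x^(n-1)
d/dx [15x^8]
= 15 * 8 * x^(8-1)
= 120x^7
The coefficient is 120

120


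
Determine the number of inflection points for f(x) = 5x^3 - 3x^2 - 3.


Inflection points occur where f''(x) = 0 and concavity changes.
f(x) = 5x^3 - 3x^2 - 3
f'(x) = 15x^2 - 6x
f''(x) = 30x - 6
Set f''(x) = 0:
30x - 6 = 0
x = 6 / 30 = 1/5
Since f''(x) is linear (degree 1), it changes sign at this point.
Therefore there is exactly 1 inflection point.

1


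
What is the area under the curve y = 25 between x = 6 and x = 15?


The area under a constant function y = 25 is a rectangle.
Width = 15 - 6 = 9
Height = 25
Area = width * height
= 9 * 25
= 225

225


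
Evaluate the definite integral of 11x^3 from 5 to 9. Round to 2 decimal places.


Find the antiderivative of 11x^3:
F(x) = 11/4 * x^4
Apply the Fundamental Theorem of Calculus:
F(9) - F(5)
= 11/4 * 9^4 - 11/4 * 5^4
= 11/4 * (6561 - 625)
= 11/4 * 5936
= 16324 = 16324.00

16324.00


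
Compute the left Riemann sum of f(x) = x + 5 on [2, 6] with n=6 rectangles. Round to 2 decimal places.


Left Riemann sum uses left endpoints of each subinterval.
Interval: [2, 6], n = 6
dx = (6 - 2) / 6 = 2/3
Left endpoints: [2, 8/3, 10/3, 4, 14/3, 16/3]
f values: [7, 23/3, 25/3, 9, 29/3, 31/3]
Sum = dx * (sum of f values)
= 2/3 * 52
= 104/3 ≈ 34.67

34.67


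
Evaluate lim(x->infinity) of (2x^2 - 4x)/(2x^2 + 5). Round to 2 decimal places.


For limits at infinity with equal-degree polynomials,
we compare leading coefficients.
Numerator leading term: 2x^2
Denominator leading term: 2x^2
Divide both by x^2:
lim = (2 - 4/x) / (2 + 5/x^2)
As x -> infinity, the 1/x and 1/x^2 terms vanish:
= 2/2 = 1 = 1.00

1.00


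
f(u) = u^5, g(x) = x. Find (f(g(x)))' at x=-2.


Using the chain rule: (f(g(x)))' = f'(g(x)) * g'(x)
First, find g(-2):
g(-2) = 1 * (-2) + 0 = -2
Next, f'(u) = 5u^4
And g'(x) = 1
So f'(g(-2)) * g'(-2)
= 5 * (-2)^4 * 1
= 5 * 16 * 1
= 80

80


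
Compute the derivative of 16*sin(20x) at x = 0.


Apply the chain rule to differentiate 16*sin(20x):
d/dx [16*sin(20x)]
= 16 * cos(20x) * d/dx(20x)
= 16 * 20 * cos(20x)
= 320 * cos(20x)
Evaluate at x = 0:
= 320 * cos(0)
= 320 * 1
= 320

320


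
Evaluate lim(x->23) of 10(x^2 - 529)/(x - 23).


Direct substitution gives 0/0, so we factor the numerator.
Factor: 10(x^2 - 529) = 10 * (x - 23)(x + 23)
Cancel the common factor (x - 23):
10(x^2 - 529)/(x - 23) = 10 * (x + 23)
Now substitute x = 23:
= 10 * (23 + 23) = 460

460


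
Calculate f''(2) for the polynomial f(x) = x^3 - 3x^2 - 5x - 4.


First derivative:
f'(x) = 3x^2 - 6x - 5
Second derivative:
f''(x) = 6x - 6
Substitute x = 2:
f''(2) = 6 * 2 - 6
= 12 - 6
= 6

6


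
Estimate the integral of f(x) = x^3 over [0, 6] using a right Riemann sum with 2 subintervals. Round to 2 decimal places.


Right Riemann sum uses right endpoints of each subinterval.
Interval: [0, 6], n = 2
dx = (6 - 0) / 2 = 3
Right endpoints: [3, 6]
f values: [27, 216]
Sum = dx * (sum of f values)
= 3 * 243
= 729 = 729.00

729.00


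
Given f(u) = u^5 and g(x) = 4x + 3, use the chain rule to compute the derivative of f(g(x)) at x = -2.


Using the chain rule: (f(g(x)))' = f'(g(x)) * g'(x)
First, find g(-2):
g(-2) = 4 * (-2) + 3 = -5
Next, f'(u) = 5u^4
And g'(x) = 4
So f'(g(-2)) * g'(-2)
= 5 * (-5)^4 * 4
= 5 * 625 * 4
= 12500

12500


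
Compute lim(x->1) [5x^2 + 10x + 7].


Since polynomials are continuous, we use direct substitution.
lim(x->1) of 5x^2 + 10x + 7
= 5 * 1^2 + 10 * 1 + 7
= 5 + 10 + 7
= 22

22


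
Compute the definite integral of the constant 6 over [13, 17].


The integral of a constant k over [a, b] equals k * (b - a).
integral from 13 to 17 of 6 dx
= 6 * (17 - 13)
= 6 * 4
= 24

24


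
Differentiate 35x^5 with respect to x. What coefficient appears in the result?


We apply the power rule: d/dx [ax^n] = a*n * x^(n-1)
d/dx [35x^5]
= 35 * 5 * x^(5-1)
= 175x^4
The coefficient is 175

175


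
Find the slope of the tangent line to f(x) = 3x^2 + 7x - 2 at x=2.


The slope of the tangent line equals f'(x) at the point.
f(x) = 3x^2 + 7x - 2
f'(x) = 6x + 7
At x = 2:
f'(2) = 6 * 2 + 7
= 12 + 7
= 19

19


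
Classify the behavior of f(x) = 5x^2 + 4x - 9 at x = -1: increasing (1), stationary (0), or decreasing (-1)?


Compute f'(x) to determine behavior:
f'(x) = 10x + 4
f'(-1) = 10 * (-1) + 4
= -10 + 4
= -6
Since f'(-1) < 0, the function is decreasing (-1)

-1


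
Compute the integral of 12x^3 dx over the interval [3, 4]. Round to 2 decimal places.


Find the antiderivative of 12x^3:
F(x) = 12/4 * x^4
Apply the Fundamental Theorem of Calculus:
F(4) - F(3)
= 12/4 * 4^4 - 12/4 * 3^4
= 12/4 * (256 - 81)
= 12/4 * 175
= 525 = 525.00

525.00


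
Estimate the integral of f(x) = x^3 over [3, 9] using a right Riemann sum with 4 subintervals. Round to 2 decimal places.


Right Riemann sum uses right endpoints of each subinterval.
Interval: [3, 9], n = 4
dx = (9 - 3) / 4 = 3/2
Right endpoints: [9/2, 6, 15/2, 9]
f values: [729/8, 216, 3375/8, 729]
Sum = dx * (sum of f values)
= 3/2 * 1458
= 2187 = 2187.00

2187.00


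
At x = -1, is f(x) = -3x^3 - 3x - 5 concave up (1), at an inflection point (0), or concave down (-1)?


Concavity is determined by the sign of f''(x).
f(x) = -3x^3 - 3x - 5
f'(x) = -9x^2 - 3
f''(x) = -18x
f''(-1) = -18 * (-1) + 0
= 18 + 0
= 18
Since f''(-1) > 0, the function is concave up (1)

1


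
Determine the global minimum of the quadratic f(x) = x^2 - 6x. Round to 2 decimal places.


For a quadratic f(x) = ax^2 + bx + c with a > 0, the minimum is at the vertex.
Vertex x-coordinate: x = -b/(2a)
x = -(-6) / (2 * 1)
x = 6/2 = 3
Substitute back to find the minimum value:
f(3) = 1 * 3^2 - 6 * 3 + 0
= 9 - 18 + 0
= -9 = -9.00

-9.00


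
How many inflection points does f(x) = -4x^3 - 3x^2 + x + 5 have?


Inflection points occur where f''(x) = 0 and concavity changes.
f(x) = -4x^3 - 3x^2 + x + 5
f'(x) = -12x^2 - 6x + 1
f''(x) = -24x - 6
Set f''(x) = 0:
-24x - 6 = 0
x = 6 / (-24) = -1/4
Since f''(x) is linear (degree 1), it changes sign at this point.
Therefore there is exactly 1 inflection point.

1


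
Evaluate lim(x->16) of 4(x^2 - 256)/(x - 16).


Direct substitution gives 0/0, so we factor the numerator.
Factor: 4(x^2 - 256) = 4 * (x - 16)(x + 16)
Cancel the common factor (x - 16):
4(x^2 - 256)/(x - 16) = 4 * (x + 16)
Now substitute x = 16:
= 4 * (16 + 16) = 128

128


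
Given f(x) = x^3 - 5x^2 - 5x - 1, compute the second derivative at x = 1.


First derivative:
f'(x) = 3x^2 - 10x - 5
Second derivative:
f''(x) = 6x - 10
Substitute x = 1:
f''(1) = 6 * 1 - 10
= 6 - 10
= -4

-4


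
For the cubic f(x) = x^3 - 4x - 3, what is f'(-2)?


Differentiate f(x) = x^3 - 4x - 3 term by term:
f'(x) = 3x^2 - 4
Substitute x = -2:
f'(-2) = 3 * (-2)^2 + 0 * (-2) - 4
= 12 + 0 - 4
= 8

8


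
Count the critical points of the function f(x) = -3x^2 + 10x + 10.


Find where f'(x) = 0:
f'(x) = -6x + 10
Set f'(x) = 0:
-6x + 10 = 0
x = -10 / (-6) = 5/3
This is a linear equation in x, so there is exactly one solution.
Number of critical points: 1

1


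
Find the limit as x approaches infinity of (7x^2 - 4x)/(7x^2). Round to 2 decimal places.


For limits at infinity with equal-degree polynomials,
we compare leading coefficients.
Numerator leading term: 7x^2
Denominator leading term: 7x^2
Divide both by x^2:
lim = (7 - 4/x) / (7)
As x -> infinity, the 1/x and 1/x^2 terms vanish:
= 7/7 = 1 = 1.00

1.00


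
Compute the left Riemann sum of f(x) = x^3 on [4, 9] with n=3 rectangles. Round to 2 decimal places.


Left Riemann sum uses left endpoints of each subinterval.
Interval: [4, 9], n = 3
dx = (9 - 4) / 3 = 5/3
Left endpoints: [4, 17/3, 22/3]
f values: [64, 4913/27, 10648/27]
Sum = dx * (sum of f values)
= 5/3 * 1921/3
= 9605/9 ≈ 1067.22

1067.22


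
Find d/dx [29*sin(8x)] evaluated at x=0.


Apply the chain rule to differentiate 29*sin(8x):
d/dx [29*sin(8x)]
= 29 * cos(8x) * d/dx(8x)
= 29 * 8 * cos(8x)
= 232 * cos(8x)
Evaluate at x = 0:
= 232 * cos(0)
= 232 * 1
= 232

232


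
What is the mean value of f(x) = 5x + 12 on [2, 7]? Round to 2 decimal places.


Average value = 1/(b-a) * integral from a to b of f(x) dx
First compute the integral of 5x + 12:
F(x) = (5/2)x^2 + 12x
F(7) = 5/2 * 49 + 12 * 7 = 413/2
F(2) = 5/2 * 4 + 12 * 2 = 34
Integral = 413/2 - 34 = 345/2
Average = (345/2) / (7 - 2) = (345/2) / 5
= 69/2 = 34.50

34.50


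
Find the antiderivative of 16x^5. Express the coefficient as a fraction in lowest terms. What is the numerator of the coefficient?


Apply the power rule for integration:
integral of ax^n dx = a/(n+1) * x^(n+1) + C
integral of 16x^5 dx
= 16/6 * x^6 + C
= 8/3 * x^6 + C
The coefficient in lowest terms is 8/3, and its numerator is 8

8


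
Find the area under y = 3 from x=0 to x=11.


The area under a constant function y = 3 is a rectangle.
Width = 11 - 0 = 11
Height = 3
Area = width * height
= 11 * 3
= 33

33


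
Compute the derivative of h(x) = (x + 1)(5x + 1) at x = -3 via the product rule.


Let u(x) = x + 1 and v(x) = 5x + 1
u'(x) = 1
v'(x) = 5
Product rule: h'(x) = u'(x)*v(x) + u(x)*v'(x)
= 1 * (5x + 1) + (x + 1) * 5
At x = -3:
u(-3) = 1 * (-3) + 1 = -2
v(-3) = 5 * (-3) + 1 = -14
h'(-3) = 1 * (-14) + (-2) * 5
= -14 - 10
= -24

-24


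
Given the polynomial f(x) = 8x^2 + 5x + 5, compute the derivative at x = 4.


Differentiate term by term using power and sum rules:
f(x) = 8x^2 + 5x + 5
f'(x) = 16x + 5
Substitute x = 4:
f'(4) = 16 * 4 + 5
= 64 + 5
= 69

69


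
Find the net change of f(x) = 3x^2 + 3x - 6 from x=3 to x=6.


Net change = f(b) - f(a)
f(x) = 3x^2 + 3x - 6
Compute f(6):
f(6) = 3 * 6^2 + 3 * 6 - 6
= 108 + 18 - 6
= 120
Compute f(3):
f(3) = 3 * 3^2 + 3 * 3 - 6
= 27 + 9 - 6
= 30
Net change = 120 - 30 = 90

90


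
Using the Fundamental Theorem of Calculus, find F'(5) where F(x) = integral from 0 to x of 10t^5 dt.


By the Fundamental Theorem of Calculus (Part 1):
If F(x) = integral from 0 to x of f(t) dt, then F'(x) = f(x)
Here f(t) = 10t^5
So F'(x) = 10x^5
Evaluate at x = 5:
F'(5) = 10 * 5^5
= 10 * 3125
= 31250

31250


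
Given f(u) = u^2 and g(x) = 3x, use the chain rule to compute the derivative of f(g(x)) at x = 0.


Using the chain rule: (f(g(x)))' = f'(g(x)) * g'(x)
First, find g(0):
g(0) = 3 * 0 + 0 = 0
Next, f'(u) = 2u
And g'(x) = 3
So f'(g(0)) * g'(0)
= 2 * 0 * 3
= 0

0
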